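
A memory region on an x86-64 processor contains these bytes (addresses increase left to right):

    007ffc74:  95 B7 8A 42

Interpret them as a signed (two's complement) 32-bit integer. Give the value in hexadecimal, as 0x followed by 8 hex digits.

0x428AB795

Little-endian: lowest address holds the least-significant byte.
Reassemble most-significant byte first: 42 8A B7 95 → 0x428AB795.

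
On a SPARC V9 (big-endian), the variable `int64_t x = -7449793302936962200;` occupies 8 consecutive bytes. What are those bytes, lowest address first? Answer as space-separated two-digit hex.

98 9D 04 76 30 5B BB 68

Two's complement of -7449793302936962200 in 64 bits: 7449793302936962200 = 0x6762FB89CFA44498; invert → 0x989D0476305BBB67; add 1 → 0x989D0476305BBB68.
Split into bytes (most-significant first): 98 9D 04 76 30 5B BB 68.
In big-endian order the high byte comes first in memory.
So the memory order matches the most-significant-first order: 98 9D 04 76 30 5B BB 68.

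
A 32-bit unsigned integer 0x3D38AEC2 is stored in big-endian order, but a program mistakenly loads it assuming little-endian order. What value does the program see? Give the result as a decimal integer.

Stored big-endian, the bytes at ascending addresses are 3D 38 AE C2.
Read back as little-endian, the first byte is least significant, giving 0xC2AE383D.
0xC2AE383D = 3266197565.

3266197565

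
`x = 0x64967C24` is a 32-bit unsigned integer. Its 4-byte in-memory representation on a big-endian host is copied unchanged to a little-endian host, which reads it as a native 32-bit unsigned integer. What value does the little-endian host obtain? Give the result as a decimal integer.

612144740

Stored big-endian, the bytes at ascending addresses are 64 96 7C 24.
Read back as little-endian, the first byte is least significant, giving 0x247C9664.
0x247C9664 = 612144740.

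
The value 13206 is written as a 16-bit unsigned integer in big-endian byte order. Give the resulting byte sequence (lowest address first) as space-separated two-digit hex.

13206 in hexadecimal, padded to 16 bits, is 0x3396.
Split into bytes (most-significant first): 33 96.
Big-endian: lowest address holds the most-significant byte.
So the memory order matches the most-significant-first order: 33 96.

33 96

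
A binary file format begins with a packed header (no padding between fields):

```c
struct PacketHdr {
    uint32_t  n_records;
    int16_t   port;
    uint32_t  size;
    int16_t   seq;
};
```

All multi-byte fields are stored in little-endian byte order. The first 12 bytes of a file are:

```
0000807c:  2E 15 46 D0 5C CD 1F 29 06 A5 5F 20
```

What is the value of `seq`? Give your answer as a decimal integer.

8287

`seq` follows `n_records` (4 B), `port` (2 B), `size` (4 B), so it starts at offset 4 + 2 + 4 = 10 and occupies 2 bytes.
Bytes at offsets 10..11: 5F 20.
Little-endian: lowest address holds the least-significant byte.
Reassemble most-significant byte first: 20 5F → 0x205F.
0x205F = 8287.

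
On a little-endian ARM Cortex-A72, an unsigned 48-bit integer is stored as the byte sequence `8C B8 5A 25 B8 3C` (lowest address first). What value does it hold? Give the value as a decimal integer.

Little-endian: lowest address holds the least-significant byte.
Reassemble most-significant byte first: 3C B8 25 5A B8 8C → 0x3CB8255AB88C.
0x3CB8255AB88C = 66761598351500.

66761598351500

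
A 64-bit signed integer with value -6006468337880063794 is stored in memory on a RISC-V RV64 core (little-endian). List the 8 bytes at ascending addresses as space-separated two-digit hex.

CE 20 07 CE DE BC A4 AC

Two's complement of -6006468337880063794 in 64 bits: 6006468337880063794 = 0x535B432131F8DF32; invert → 0xACA4BCDECE0720CD; add 1 → 0xACA4BCDECE0720CE.
Split into bytes (most-significant first): AC A4 BC DE CE 07 20 CE.
In little-endian order the low byte comes first in memory.
So at ascending addresses the bytes are CE 20 07 CE DE BC A4 AC.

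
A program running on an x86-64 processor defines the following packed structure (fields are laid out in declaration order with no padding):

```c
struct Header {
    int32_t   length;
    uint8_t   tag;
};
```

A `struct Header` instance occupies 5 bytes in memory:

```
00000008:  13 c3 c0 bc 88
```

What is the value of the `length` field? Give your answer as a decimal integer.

`length` is the first field, at byte offset 0, occupying 4 bytes.
Bytes at offsets 0..3: 13 C3 C0 BC.
Little-endian stores the least-significant byte at the lowest address.
Reassemble most-significant byte first: BC C0 C3 13 → 0xBCC0C313.
Top bit is set, so as a signed 32-bit value this is 0xBCC0C313 − 2^32 = -1128217837.

-1128217837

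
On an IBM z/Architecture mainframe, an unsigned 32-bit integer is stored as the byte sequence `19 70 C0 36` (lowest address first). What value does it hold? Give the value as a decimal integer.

426819638

Big-endian stores the most-significant byte at the lowest address.
The bytes are already most-significant first: 0x1970C036.
0x1970C036 = 426819638.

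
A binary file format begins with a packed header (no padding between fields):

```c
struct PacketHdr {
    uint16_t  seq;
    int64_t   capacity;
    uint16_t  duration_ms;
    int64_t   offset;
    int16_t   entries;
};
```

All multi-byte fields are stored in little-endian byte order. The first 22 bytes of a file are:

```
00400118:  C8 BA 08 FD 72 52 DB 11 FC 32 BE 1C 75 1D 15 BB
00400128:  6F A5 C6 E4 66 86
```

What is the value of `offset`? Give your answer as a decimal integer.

`offset` follows `seq` (2 B), `capacity` (8 B), `duration_ms` (2 B), so it starts at offset 2 + 8 + 2 = 12 and occupies 8 bytes.
Bytes at offsets 12..19: 75 1D 15 BB 6F A5 C6 E4.
Little-endian: lowest address holds the least-significant byte.
Reassemble most-significant byte first: E4 C6 A5 6F BB 15 1D 75 → 0xE4C6A56FBB151D75.
Top bit is set, so as a signed 64-bit value this is 0xE4C6A56FBB151D75 − 2^64 = -1961698688374596235.

-1961698688374596235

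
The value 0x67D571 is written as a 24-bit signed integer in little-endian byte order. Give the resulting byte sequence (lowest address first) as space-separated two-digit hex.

71 D5 67

Split into bytes (most-significant first): 67 D5 71.
Little-endian: lowest address holds the least-significant byte.
So at ascending addresses the bytes are 71 D5 67.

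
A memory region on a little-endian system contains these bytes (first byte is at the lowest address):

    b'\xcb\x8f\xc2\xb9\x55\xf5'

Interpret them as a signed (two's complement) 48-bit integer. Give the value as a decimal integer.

Little-endian: lowest address holds the least-significant byte.
Reassemble most-significant byte first: F5 55 B9 C2 8F CB → 0xF555B9C28FCB.
Top bit is set, so as a signed 48-bit value this is 0xF555B9C28FCB − 2^48 = -11726439149621.

-11726439149621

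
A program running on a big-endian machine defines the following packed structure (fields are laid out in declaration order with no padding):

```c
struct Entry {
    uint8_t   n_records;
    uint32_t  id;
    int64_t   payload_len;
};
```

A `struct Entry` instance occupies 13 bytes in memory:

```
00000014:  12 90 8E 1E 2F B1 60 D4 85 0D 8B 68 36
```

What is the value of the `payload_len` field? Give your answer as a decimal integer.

-5665294663309105098

`payload_len` follows `n_records` (1 B), `id` (4 B), so it starts at offset 1 + 4 = 5 and occupies 8 bytes.
Bytes at offsets 5..12: B1 60 D4 85 0D 8B 68 36.
Big-endian stores the most-significant byte at the lowest address.
The bytes are already most-significant first: 0xB160D4850D8B6836.
Top bit is set, so as a signed 64-bit value this is 0xB160D4850D8B6836 − 2^64 = -5665294663309105098.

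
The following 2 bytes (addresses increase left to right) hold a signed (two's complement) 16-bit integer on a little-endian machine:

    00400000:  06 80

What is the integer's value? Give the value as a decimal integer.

Little-endian stores the least-significant byte at the lowest address.
Reassemble most-significant byte first: 80 06 → 0x8006.
Top bit is set, so as a signed 16-bit value this is 0x8006 − 2^16 = -32762.

-32762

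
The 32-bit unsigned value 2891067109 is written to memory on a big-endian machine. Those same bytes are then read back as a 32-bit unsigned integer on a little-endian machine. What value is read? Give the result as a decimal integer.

2891067109 in 32-bit hexadecimal is 0xAC522EE5.
Stored big-endian, the bytes at ascending addresses are AC 52 2E E5.
Read back as little-endian, the first byte is least significant, giving 0xE52E52AC.
0xE52E52AC = 3845018284.

3845018284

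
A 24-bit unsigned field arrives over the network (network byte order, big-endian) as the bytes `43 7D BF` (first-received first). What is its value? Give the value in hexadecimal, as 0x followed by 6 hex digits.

0x437DBF

In big-endian order the high byte comes first in memory.
The bytes are already most-significant first: 0x437DBF.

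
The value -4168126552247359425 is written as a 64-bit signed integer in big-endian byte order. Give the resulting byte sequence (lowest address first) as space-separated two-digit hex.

C6 27 D6 FC 02 6C 28 3F

Two's complement of -4168126552247359425 in 64 bits: 4168126552247359425 = 0x39D82903FD93D7C1; invert → 0xC627D6FC026C283E; add 1 → 0xC627D6FC026C283F.
Split into bytes (most-significant first): C6 27 D6 FC 02 6C 28 3F.
Big-endian stores the most-significant byte at the lowest address.
So the memory order matches the most-significant-first order: C6 27 D6 FC 02 6C 28 3F.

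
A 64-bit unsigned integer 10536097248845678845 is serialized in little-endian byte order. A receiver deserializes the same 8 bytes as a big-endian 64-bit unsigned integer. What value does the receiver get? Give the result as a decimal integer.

18286982889406740370

10536097248845678845 in 64-bit hexadecimal is 0x9237BCA00C6AC8FD.
Stored little-endian, the bytes at ascending addresses are FD C8 6A 0C A0 BC 37 92.
Read back as big-endian, the last byte is least significant, giving 0xFDC86A0CA0BC3792.
0xFDC86A0CA0BC3792 = 18286982889406740370.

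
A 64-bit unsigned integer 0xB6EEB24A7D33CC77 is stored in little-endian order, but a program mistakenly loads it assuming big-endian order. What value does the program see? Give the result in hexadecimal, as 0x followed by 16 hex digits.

0x77CC337D4AB2EEB6

Stored little-endian, the bytes at ascending addresses are 77 CC 33 7D 4A B2 EE B6.
Read back as big-endian, the last byte is least significant, giving 0x77CC337D4AB2EEB6.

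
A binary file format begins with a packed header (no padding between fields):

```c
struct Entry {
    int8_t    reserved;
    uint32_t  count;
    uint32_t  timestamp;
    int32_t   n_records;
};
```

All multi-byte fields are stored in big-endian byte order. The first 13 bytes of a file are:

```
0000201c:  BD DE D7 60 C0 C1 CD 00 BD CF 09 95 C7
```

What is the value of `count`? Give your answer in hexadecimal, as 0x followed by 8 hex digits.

`count` follows `reserved` (1 byte), so it starts at byte offset 1 and occupies 4 bytes.
Bytes at offsets 1..4: DE D7 60 C0.
Big-endian stores the most-significant byte at the lowest address.
The bytes are already most-significant first: 0xDED760C0.

0xDED760C0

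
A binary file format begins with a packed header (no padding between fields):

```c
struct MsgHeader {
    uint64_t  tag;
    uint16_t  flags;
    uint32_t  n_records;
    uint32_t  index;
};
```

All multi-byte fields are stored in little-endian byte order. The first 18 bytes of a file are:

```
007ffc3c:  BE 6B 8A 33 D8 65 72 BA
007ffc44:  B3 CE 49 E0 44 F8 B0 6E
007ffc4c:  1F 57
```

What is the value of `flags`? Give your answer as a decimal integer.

52915

`flags` follows `tag` (8 bytes), so it starts at byte offset 8 and occupies 2 bytes.
Bytes at offsets 8..9: B3 CE.
Little-endian stores the least-significant byte at the lowest address.
Reassemble most-significant byte first: CE B3 → 0xCEB3.
0xCEB3 = 52915.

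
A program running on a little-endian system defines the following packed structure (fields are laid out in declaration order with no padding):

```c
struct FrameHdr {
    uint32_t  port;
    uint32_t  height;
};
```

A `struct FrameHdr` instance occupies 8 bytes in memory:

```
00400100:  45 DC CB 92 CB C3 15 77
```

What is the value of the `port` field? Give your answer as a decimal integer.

2462833733

`port` is the first field, at byte offset 0, occupying 4 bytes.
Bytes at offsets 0..3: 45 DC CB 92.
In little-endian order the low byte comes first in memory.
Reassemble most-significant byte first: 92 CB DC 45 → 0x92CBDC45.
0x92CBDC45 = 2462833733.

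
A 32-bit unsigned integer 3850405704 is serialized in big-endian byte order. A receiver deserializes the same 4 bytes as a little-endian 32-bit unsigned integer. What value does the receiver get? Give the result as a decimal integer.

3850405704 in 32-bit hexadecimal is 0xE5808748.
Stored big-endian, the bytes at ascending addresses are E5 80 87 48.
Read back as little-endian, the first byte is least significant, giving 0x488780E5.
0x488780E5 = 1216839909.

1216839909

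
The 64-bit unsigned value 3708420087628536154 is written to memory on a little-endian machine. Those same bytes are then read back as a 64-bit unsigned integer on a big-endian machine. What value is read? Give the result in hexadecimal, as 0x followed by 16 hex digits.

3708420087628536154 in 64-bit hexadecimal is 0x3376F46BF105995A.
Stored little-endian, the bytes at ascending addresses are 5A 99 05 F1 6B F4 76 33.
Read back as big-endian, the last byte is least significant, giving 0x5A9905F16BF47633.

0x5A9905F16BF47633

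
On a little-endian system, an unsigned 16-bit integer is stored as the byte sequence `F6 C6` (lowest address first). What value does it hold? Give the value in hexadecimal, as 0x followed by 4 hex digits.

Little-endian: lowest address holds the least-significant byte.
Reassemble most-significant byte first: C6 F6 → 0xC6F6.

0xC6F6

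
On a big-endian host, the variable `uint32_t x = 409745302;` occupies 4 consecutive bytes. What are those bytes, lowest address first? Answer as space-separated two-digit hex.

18 6C 37 96

409745302 in hexadecimal, padded to 32 bits, is 0x186C3796.
Split into bytes (most-significant first): 18 6C 37 96.
In big-endian order the high byte comes first in memory.
So the memory order matches the most-significant-first order: 18 6C 37 96.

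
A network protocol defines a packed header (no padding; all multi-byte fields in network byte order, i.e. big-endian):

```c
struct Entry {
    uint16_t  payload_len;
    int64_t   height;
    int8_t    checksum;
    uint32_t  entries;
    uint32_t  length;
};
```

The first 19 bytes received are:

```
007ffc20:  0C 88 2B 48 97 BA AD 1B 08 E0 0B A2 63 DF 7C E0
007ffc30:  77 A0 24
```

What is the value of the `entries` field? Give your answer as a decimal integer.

`entries` follows `payload_len` (2 B), `height` (8 B), `checksum` (1 B), so it starts at offset 2 + 8 + 1 = 11 and occupies 4 bytes.
Bytes at offsets 11..14: A2 63 DF 7C.
In big-endian order the high byte comes first in memory.
The bytes are already most-significant first: 0xA263DF7C.
0xA263DF7C = 2724454268.

2724454268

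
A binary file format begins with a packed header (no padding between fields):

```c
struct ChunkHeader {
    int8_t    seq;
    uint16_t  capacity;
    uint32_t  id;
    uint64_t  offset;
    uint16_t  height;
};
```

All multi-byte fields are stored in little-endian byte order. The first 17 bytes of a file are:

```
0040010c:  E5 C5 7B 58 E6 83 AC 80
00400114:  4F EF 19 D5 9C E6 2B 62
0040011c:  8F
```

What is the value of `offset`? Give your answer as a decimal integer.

3163388227351433088

`offset` follows `seq` (1 B), `capacity` (2 B), `id` (4 B), so it starts at offset 1 + 2 + 4 = 7 and occupies 8 bytes.
Bytes at offsets 7..14: 80 4F EF 19 D5 9C E6 2B.
Little-endian stores the least-significant byte at the lowest address.
Reassemble most-significant byte first: 2B E6 9C D5 19 EF 4F 80 → 0x2BE69CD519EF4F80.
0x2BE69CD519EF4F80 = 3163388227351433088.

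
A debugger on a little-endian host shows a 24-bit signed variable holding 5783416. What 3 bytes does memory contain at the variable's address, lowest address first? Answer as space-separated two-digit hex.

78 3F 58

5783416 in hexadecimal, padded to 24 bits, is 0x583F78.
Split into bytes (most-significant first): 58 3F 78.
Little-endian: lowest address holds the least-significant byte.
So at ascending addresses the bytes are 78 3F 58.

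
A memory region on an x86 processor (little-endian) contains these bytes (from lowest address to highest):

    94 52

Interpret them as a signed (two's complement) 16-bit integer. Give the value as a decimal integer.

21140

Little-endian stores the least-significant byte at the lowest address.
Reassemble most-significant byte first: 52 94 → 0x5294.
0x5294 = 21140.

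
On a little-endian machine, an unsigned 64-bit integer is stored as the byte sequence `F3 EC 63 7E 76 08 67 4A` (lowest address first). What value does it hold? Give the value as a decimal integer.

5361263186427505907

Little-endian stores the least-significant byte at the lowest address.
Reassemble most-significant byte first: 4A 67 08 76 7E 63 EC F3 → 0x4A6708767E63ECF3.
0x4A6708767E63ECF3 = 5361263186427505907.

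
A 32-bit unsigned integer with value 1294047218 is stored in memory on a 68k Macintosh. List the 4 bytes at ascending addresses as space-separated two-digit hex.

4D 21 97 F2

1294047218 in hexadecimal, padded to 32 bits, is 0x4D2197F2.
Split into bytes (most-significant first): 4D 21 97 F2.
Big-endian stores the most-significant byte at the lowest address.
So the memory order matches the most-significant-first order: 4D 21 97 F2.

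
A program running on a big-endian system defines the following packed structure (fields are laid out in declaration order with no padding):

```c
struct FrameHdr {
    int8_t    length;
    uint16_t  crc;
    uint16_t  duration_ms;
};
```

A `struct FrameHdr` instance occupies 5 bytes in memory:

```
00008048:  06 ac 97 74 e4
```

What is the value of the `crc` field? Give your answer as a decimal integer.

44183

`crc` follows `length` (1 byte), so it starts at byte offset 1 and occupies 2 bytes.
Bytes at offsets 1..2: AC 97.
In big-endian order the high byte comes first in memory.
The bytes are already most-significant first: 0xAC97.
0xAC97 = 44183.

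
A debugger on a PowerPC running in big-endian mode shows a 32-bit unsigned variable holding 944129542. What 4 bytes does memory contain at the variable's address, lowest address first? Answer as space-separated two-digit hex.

944129542 in hexadecimal, padded to 32 bits, is 0x38464606.
Split into bytes (most-significant first): 38 46 46 06.
Big-endian stores the most-significant byte at the lowest address.
So the memory order matches the most-significant-first order: 38 46 46 06.

38 46 46 06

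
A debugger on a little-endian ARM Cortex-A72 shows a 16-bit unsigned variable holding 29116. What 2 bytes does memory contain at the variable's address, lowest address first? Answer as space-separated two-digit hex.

BC 71

29116 in hexadecimal, padded to 16 bits, is 0x71BC.
Split into bytes (most-significant first): 71 BC.
In little-endian order the low byte comes first in memory.
So at ascending addresses the bytes are BC 71.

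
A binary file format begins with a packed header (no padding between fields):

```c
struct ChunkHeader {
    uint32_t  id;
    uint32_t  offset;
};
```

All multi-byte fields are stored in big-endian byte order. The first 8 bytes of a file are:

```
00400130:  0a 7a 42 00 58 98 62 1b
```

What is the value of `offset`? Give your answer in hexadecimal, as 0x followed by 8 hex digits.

`offset` follows `id` (4 bytes), so it starts at byte offset 4 and occupies 4 bytes.
Bytes at offsets 4..7: 58 98 62 1B.
Big-endian: lowest address holds the most-significant byte.
The bytes are already most-significant first: 0x5898621B.

0x5898621B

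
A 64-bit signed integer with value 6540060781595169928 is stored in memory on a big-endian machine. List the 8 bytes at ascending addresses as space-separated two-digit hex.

5A C2 F6 A1 50 71 94 88

6540060781595169928 in hexadecimal, padded to 64 bits, is 0x5AC2F6A150719488.
Split into bytes (most-significant first): 5A C2 F6 A1 50 71 94 88.
Big-endian: lowest address holds the most-significant byte.
So the memory order matches the most-significant-first order: 5A C2 F6 A1 50 71 94 88.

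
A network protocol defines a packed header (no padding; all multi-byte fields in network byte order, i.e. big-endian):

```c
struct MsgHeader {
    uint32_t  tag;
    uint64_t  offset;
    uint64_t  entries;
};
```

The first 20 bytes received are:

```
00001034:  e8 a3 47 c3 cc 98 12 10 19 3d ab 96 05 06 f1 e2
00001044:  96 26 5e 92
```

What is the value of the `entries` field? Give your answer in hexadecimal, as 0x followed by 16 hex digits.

`entries` follows `tag` (4 B), `offset` (8 B), so it starts at offset 4 + 8 = 12 and occupies 8 bytes.
Bytes at offsets 12..19: 05 06 F1 E2 96 26 5E 92.
In big-endian order the high byte comes first in memory.
The bytes are already most-significant first: 0x0506F1E296265E92.

0x0506F1E296265E92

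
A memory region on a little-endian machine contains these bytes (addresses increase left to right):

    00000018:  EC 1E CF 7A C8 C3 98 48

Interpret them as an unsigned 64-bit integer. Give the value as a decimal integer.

Little-endian stores the least-significant byte at the lowest address.
Reassemble most-significant byte first: 48 98 C3 C8 7A CF 1E EC → 0x4898C3C87ACF1EEC.
0x4898C3C87ACF1EEC = 5231146233012100844.

5231146233012100844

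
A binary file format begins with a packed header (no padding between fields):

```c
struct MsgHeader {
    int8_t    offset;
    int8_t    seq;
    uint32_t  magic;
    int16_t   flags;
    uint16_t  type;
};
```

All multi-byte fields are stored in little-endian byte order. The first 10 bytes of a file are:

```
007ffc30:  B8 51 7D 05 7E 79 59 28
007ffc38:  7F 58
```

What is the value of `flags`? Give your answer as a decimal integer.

10329

`flags` follows `offset` (1 B), `seq` (1 B), `magic` (4 B), so it starts at offset 1 + 1 + 4 = 6 and occupies 2 bytes.
Bytes at offsets 6..7: 59 28.
Little-endian stores the least-significant byte at the lowest address.
Reassemble most-significant byte first: 28 59 → 0x2859.
0x2859 = 10329.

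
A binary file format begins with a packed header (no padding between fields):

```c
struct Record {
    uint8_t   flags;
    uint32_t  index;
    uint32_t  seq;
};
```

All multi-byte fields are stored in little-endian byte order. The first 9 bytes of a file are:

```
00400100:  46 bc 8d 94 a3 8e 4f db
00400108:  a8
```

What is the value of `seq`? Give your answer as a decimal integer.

`seq` follows `flags` (1 B), `index` (4 B), so it starts at offset 1 + 4 = 5 and occupies 4 bytes.
Bytes at offsets 5..8: 8E 4F DB A8.
In little-endian order the low byte comes first in memory.
Reassemble most-significant byte first: A8 DB 4F 8E → 0xA8DB4F8E.
0xA8DB4F8E = 2832945038.

2832945038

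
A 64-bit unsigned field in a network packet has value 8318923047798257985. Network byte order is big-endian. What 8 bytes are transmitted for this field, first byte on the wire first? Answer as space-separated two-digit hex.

8318923047798257985 in hexadecimal, padded to 64 bits, is 0x7372C06FB9D33941.
Split into bytes (most-significant first): 73 72 C0 6F B9 D3 39 41.
Big-endian stores the most-significant byte at the lowest address.
So the memory order matches the most-significant-first order: 73 72 C0 6F B9 D3 39 41.

73 72 C0 6F B9 D3 39 41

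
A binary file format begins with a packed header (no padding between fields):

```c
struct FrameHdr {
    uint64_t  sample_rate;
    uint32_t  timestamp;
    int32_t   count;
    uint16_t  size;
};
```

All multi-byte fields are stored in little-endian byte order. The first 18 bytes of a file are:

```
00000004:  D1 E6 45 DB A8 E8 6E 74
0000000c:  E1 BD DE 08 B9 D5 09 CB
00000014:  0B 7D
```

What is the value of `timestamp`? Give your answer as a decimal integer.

148815329

`timestamp` follows `sample_rate` (8 bytes), so it starts at byte offset 8 and occupies 4 bytes.
Bytes at offsets 8..11: E1 BD DE 08.
Little-endian: lowest address holds the least-significant byte.
Reassemble most-significant byte first: 08 DE BD E1 → 0x08DEBDE1.
0x08DEBDE1 = 148815329.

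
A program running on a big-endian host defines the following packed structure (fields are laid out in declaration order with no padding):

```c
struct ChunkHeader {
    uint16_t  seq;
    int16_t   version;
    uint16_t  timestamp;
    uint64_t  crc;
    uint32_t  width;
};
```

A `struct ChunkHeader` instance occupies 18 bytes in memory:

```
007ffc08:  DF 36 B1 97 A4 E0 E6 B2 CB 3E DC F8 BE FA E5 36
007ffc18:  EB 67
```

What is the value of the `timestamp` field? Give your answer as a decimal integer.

42208

`timestamp` follows `seq` (2 B), `version` (2 B), so it starts at offset 2 + 2 = 4 and occupies 2 bytes.
Bytes at offsets 4..5: A4 E0.
Big-endian: lowest address holds the most-significant byte.
The bytes are already most-significant first: 0xA4E0.
0xA4E0 = 42208.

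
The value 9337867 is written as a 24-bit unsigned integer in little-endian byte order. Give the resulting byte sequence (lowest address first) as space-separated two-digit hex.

0B 7C 8E

9337867 in hexadecimal, padded to 24 bits, is 0x8E7C0B.
Split into bytes (most-significant first): 8E 7C 0B.
Little-endian stores the least-significant byte at the lowest address.
So at ascending addresses the bytes are 0B 7C 8E.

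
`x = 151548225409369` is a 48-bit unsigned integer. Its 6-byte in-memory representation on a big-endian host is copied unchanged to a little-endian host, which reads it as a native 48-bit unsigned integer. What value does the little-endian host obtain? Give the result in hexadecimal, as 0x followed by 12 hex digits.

151548225409369 in 48-bit hexadecimal is 0x89D512245159.
Stored big-endian, the bytes at ascending addresses are 89 D5 12 24 51 59.
Read back as little-endian, the first byte is least significant, giving 0x59512412D589.

0x59512412D589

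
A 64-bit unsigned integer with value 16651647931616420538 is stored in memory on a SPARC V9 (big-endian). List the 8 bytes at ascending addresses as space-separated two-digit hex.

E7 16 89 91 D0 DD 62 BA

16651647931616420538 in hexadecimal, padded to 64 bits, is 0xE7168991D0DD62BA.
Split into bytes (most-significant first): E7 16 89 91 D0 DD 62 BA.
In big-endian order the high byte comes first in memory.
So the memory order matches the most-significant-first order: E7 16 89 91 D0 DD 62 BA.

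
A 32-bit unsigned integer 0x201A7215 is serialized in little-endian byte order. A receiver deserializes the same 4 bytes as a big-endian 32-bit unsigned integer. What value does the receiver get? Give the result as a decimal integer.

Stored little-endian, the bytes at ascending addresses are 15 72 1A 20.
Read back as big-endian, the last byte is least significant, giving 0x15721A20.
0x15721A20 = 359799328.

359799328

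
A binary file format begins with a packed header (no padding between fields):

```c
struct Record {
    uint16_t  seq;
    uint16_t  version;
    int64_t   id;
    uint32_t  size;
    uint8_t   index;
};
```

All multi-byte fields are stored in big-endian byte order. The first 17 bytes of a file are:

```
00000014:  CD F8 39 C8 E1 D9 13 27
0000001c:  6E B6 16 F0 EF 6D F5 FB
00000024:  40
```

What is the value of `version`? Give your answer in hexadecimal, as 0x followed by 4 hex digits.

`version` follows `seq` (2 bytes), so it starts at byte offset 2 and occupies 2 bytes.
Bytes at offsets 2..3: 39 C8.
Big-endian: lowest address holds the most-significant byte.
The bytes are already most-significant first: 0x39C8.

0x39C8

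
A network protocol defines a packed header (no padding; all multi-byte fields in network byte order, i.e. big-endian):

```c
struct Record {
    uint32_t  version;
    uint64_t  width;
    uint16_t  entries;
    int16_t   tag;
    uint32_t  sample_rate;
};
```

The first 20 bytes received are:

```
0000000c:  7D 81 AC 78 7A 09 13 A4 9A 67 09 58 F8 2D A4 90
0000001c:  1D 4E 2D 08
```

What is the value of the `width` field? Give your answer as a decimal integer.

`width` follows `version` (4 bytes), so it starts at byte offset 4 and occupies 8 bytes.
Bytes at offsets 4..11: 7A 09 13 A4 9A 67 09 58.
Big-endian: lowest address holds the most-significant byte.
The bytes are already most-significant first: 0x7A0913A49A670958.
0x7A0913A49A670958 = 8793581345103612248.

8793581345103612248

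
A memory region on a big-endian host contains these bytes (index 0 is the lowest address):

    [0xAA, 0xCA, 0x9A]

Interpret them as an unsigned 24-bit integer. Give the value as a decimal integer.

Big-endian stores the most-significant byte at the lowest address.
The bytes are already most-significant first: 0xAACA9A.
0xAACA9A = 11192986.

11192986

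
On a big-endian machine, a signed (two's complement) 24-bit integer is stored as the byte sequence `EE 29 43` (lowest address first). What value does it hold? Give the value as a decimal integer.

-1169085

Big-endian: lowest address holds the most-significant byte.
The bytes are already most-significant first: 0xEE2943.
Top bit is set, so as a signed 24-bit value this is 0xEE2943 − 2^24 = -1169085.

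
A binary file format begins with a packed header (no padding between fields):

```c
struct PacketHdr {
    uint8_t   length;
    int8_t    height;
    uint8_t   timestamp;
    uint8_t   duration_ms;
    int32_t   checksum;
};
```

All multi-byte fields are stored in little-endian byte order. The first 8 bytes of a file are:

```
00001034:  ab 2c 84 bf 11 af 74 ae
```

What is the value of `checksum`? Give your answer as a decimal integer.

-1368084719

`checksum` follows `length` (1 B), `height` (1 B), `timestamp` (1 B), `duration_ms` (1 B), so it starts at offset 1 + 1 + 1 + 1 = 4 and occupies 4 bytes.
Bytes at offsets 4..7: 11 AF 74 AE.
Little-endian: lowest address holds the least-significant byte.
Reassemble most-significant byte first: AE 74 AF 11 → 0xAE74AF11.
Top bit is set, so as a signed 32-bit value this is 0xAE74AF11 − 2^32 = -1368084719.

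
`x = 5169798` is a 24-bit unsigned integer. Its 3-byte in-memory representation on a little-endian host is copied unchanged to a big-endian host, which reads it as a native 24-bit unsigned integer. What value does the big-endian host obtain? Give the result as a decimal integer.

5169798 in 24-bit hexadecimal is 0x4EE286.
Stored little-endian, the bytes at ascending addresses are 86 E2 4E.
Read back as big-endian, the last byte is least significant, giving 0x86E24E.
0x86E24E = 8839758.

8839758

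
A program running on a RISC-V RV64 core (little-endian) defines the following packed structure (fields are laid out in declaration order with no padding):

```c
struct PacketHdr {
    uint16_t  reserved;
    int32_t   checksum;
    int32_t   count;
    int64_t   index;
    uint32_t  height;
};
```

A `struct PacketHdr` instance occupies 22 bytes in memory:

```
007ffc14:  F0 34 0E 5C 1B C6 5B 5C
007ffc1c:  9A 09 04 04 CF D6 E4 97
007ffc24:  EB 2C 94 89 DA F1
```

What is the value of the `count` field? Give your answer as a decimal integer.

161111131

`count` follows `reserved` (2 B), `checksum` (4 B), so it starts at offset 2 + 4 = 6 and occupies 4 bytes.
Bytes at offsets 6..9: 5B 5C 9A 09.
In little-endian order the low byte comes first in memory.
Reassemble most-significant byte first: 09 9A 5C 5B → 0x099A5C5B.
0x099A5C5B = 161111131.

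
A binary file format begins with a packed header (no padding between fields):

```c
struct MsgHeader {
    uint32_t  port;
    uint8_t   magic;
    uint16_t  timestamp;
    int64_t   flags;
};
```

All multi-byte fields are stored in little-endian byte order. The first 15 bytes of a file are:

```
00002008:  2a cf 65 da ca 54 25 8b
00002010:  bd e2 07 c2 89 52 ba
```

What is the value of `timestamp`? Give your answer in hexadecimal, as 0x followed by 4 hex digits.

`timestamp` follows `port` (4 B), `magic` (1 B), so it starts at offset 4 + 1 = 5 and occupies 2 bytes.
Bytes at offsets 5..6: 54 25.
Little-endian: lowest address holds the least-significant byte.
Reassemble most-significant byte first: 25 54 → 0x2554.

0x2554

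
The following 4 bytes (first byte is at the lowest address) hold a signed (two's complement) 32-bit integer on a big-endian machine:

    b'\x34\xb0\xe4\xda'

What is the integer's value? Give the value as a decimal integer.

Big-endian: lowest address holds the most-significant byte.
The bytes are already most-significant first: 0x34B0E4DA.
0x34B0E4DA = 884008154.

884008154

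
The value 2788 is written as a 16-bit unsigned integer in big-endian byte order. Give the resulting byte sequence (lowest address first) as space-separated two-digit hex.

2788 in hexadecimal, padded to 16 bits, is 0x0AE4.
Split into bytes (most-significant first): 0A E4.
In big-endian order the high byte comes first in memory.
So the memory order matches the most-significant-first order: 0A E4.

0A E4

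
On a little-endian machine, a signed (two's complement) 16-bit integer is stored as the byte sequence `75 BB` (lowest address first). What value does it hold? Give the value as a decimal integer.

In little-endian order the low byte comes first in memory.
Reassemble most-significant byte first: BB 75 → 0xBB75.
Top bit is set, so as a signed 16-bit value this is 0xBB75 − 2^16 = -17547.

-17547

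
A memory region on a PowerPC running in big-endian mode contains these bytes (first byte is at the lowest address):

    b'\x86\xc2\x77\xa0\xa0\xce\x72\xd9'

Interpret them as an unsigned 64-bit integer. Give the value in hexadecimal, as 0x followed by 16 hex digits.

In big-endian order the high byte comes first in memory.
The bytes are already most-significant first: 0x86C277A0A0CE72D9.

0x86C277A0A0CE72D9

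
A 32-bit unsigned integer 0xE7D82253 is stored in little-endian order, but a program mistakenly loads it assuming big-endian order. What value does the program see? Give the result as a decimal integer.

Stored little-endian, the bytes at ascending addresses are 53 22 D8 E7.
Read back as big-endian, the last byte is least significant, giving 0x5322D8E7.
0x5322D8E7 = 1394792679.

1394792679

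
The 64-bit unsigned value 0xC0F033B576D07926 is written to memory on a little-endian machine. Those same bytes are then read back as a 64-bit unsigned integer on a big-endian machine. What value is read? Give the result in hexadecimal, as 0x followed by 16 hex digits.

Stored little-endian, the bytes at ascending addresses are 26 79 D0 76 B5 33 F0 C0.
Read back as big-endian, the last byte is least significant, giving 0x2679D076B533F0C0.

0x2679D076B533F0C0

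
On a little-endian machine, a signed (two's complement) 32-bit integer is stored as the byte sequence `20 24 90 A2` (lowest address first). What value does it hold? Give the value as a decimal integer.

Little-endian stores the least-significant byte at the lowest address.
Reassemble most-significant byte first: A2 90 24 20 → 0xA2902420.
Top bit is set, so as a signed 32-bit value this is 0xA2902420 − 2^32 = -1567611872.

-1567611872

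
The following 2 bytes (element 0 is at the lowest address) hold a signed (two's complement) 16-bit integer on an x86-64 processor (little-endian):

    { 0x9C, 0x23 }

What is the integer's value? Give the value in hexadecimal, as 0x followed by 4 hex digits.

In little-endian order the low byte comes first in memory.
Reassemble most-significant byte first: 23 9C → 0x239C.

0x239C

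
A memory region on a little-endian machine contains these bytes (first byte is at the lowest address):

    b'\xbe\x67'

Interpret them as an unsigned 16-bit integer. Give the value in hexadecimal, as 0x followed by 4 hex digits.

In little-endian order the low byte comes first in memory.
Reassemble most-significant byte first: 67 BE → 0x67BE.

0x67BE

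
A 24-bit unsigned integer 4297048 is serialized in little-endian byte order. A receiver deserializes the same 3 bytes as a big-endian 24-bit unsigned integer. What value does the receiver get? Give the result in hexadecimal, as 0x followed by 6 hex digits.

0x589141

4297048 in 24-bit hexadecimal is 0x419158.
Stored little-endian, the bytes at ascending addresses are 58 91 41.
Read back as big-endian, the last byte is least significant, giving 0x589141.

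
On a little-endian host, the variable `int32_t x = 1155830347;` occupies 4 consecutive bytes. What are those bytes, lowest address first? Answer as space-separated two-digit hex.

4B 92 E4 44

1155830347 in hexadecimal, padded to 32 bits, is 0x44E4924B.
Split into bytes (most-significant first): 44 E4 92 4B.
Little-endian: lowest address holds the least-significant byte.
So at ascending addresses the bytes are 4B 92 E4 44.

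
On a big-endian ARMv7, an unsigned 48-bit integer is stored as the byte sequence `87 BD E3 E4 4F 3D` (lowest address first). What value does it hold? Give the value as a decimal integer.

149249641959229

In big-endian order the high byte comes first in memory.
The bytes are already most-significant first: 0x87BDE3E44F3D.
0x87BDE3E44F3D = 149249641959229.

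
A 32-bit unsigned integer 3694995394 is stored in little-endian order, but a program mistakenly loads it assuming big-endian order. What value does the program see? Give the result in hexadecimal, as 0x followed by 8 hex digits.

0xC2273DDC

3694995394 in 32-bit hexadecimal is 0xDC3D27C2.
Stored little-endian, the bytes at ascending addresses are C2 27 3D DC.
Read back as big-endian, the last byte is least significant, giving 0xC2273DDC.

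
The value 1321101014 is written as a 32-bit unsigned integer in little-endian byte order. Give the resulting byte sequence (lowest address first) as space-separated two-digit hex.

D6 66 BE 4E

1321101014 in hexadecimal, padded to 32 bits, is 0x4EBE66D6.
Split into bytes (most-significant first): 4E BE 66 D6.
In little-endian order the low byte comes first in memory.
So at ascending addresses the bytes are D6 66 BE 4E.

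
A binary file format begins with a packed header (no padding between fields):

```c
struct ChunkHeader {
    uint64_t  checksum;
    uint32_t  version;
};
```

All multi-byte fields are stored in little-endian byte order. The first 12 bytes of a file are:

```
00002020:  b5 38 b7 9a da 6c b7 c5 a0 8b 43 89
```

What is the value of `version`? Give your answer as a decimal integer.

2302905248

`version` follows `checksum` (8 bytes), so it starts at byte offset 8 and occupies 4 bytes.
Bytes at offsets 8..11: A0 8B 43 89.
Little-endian: lowest address holds the least-significant byte.
Reassemble most-significant byte first: 89 43 8B A0 → 0x89438BA0.
0x89438BA0 = 2302905248.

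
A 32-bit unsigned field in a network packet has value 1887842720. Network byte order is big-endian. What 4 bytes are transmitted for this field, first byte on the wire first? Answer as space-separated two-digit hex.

70 86 31 A0

1887842720 in hexadecimal, padded to 32 bits, is 0x708631A0.
Split into bytes (most-significant first): 70 86 31 A0.
In big-endian order the high byte comes first in memory.
So the memory order matches the most-significant-first order: 70 86 31 A0.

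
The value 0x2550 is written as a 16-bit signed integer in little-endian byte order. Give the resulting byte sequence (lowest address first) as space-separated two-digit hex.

50 25

Split into bytes (most-significant first): 25 50.
Little-endian: lowest address holds the least-significant byte.
So at ascending addresses the bytes are 50 25.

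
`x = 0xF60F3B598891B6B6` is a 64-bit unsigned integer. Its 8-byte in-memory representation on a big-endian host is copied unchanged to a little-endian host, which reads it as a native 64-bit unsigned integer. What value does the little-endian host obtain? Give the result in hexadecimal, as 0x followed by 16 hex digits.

0xB6B69188593B0FF6

Stored big-endian, the bytes at ascending addresses are F6 0F 3B 59 88 91 B6 B6.
Read back as little-endian, the first byte is least significant, giving 0xB6B69188593B0FF6.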